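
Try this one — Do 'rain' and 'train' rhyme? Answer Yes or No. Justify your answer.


Rime (stressed vowel + following sounds) of 'rain': -ain = /eɪn/
Rime of 'train': -ain = /eɪn/
/eɪn/ and /eɪn/ are the same ending sound, so the words rhyme.

Yes


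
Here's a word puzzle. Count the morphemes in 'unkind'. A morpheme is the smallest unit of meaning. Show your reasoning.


Decomposition: un- (prefix) + kind (root) = 2 morpheme(s)

2 morphemes


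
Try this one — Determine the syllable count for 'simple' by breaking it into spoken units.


Break 'simple' into syllables: sim-ple -> sim | ple = 2 syllables

2 syllables


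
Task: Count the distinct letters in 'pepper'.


Unique letters in 'pepper': {e, p, r} = 3 distinct letters.

3


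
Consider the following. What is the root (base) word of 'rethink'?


Remove prefix 're' from 'rethink' to get root 'think'.

think


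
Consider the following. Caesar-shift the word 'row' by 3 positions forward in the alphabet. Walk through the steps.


Shift each letter by 3: r -> u, o -> r, w -> z. Result: 'urz'.

urz


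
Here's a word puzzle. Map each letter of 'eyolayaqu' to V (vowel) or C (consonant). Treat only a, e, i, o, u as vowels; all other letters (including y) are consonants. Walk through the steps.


Letter mapping: e = V, y = C, o = V, l = C, a = V, y = C, a = V, q = C, u = V.

VCVCVCVCV


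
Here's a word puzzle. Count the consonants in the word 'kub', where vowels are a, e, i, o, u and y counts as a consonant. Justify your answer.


Consonants in 'kub': k, b = 2 consonants.

2


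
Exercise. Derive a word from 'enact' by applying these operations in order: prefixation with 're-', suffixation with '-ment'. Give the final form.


Step 1: Add prefix 're-' to 'enact' = 'reenact'
Step 2: Add suffix '-ment' to 'reenact' = 'reenactment'

reenactment


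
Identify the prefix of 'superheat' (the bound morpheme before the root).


The word 'superheat' = 'super' (prefix) + 'heat' (root). The prefix is 'super'.

super


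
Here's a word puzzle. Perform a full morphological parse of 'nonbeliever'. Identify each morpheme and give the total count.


Step 1: Identify prefix: 'non' (meaning: not)
Step 2: Identify root: 'believe'
Step 3: Identify suffix(es): 'er'
Decomposition: non- (prefix: not) + believe (root) + -er (suffix: one who)
Total morphemes: 3

3 morphemes (non- (prefix: not) + believe (root) + -er (suffix: one who))


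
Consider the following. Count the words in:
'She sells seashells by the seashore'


Split into words: She | sells | seashells | by | the | seashore = 6 words.

6


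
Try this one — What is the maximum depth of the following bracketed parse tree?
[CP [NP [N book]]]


Count bracket nesting levels:
'[' at pos 0: depth = 1
'[' at pos 4: depth = 2
'[' at pos 8: depth = 3
Maximum depth reached: 3

3


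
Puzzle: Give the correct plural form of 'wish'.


Apply rule: Add -es (sibilant/fricative ending). 'wish' becomes 'wishes'.

wishes


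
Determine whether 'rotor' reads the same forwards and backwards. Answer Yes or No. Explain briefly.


Forward: 'rotor'
Reversed: 'rotor'
They are identical.

Yes


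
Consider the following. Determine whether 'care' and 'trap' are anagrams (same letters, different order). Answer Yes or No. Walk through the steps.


Sorted letters of 'care': 'acer'
Sorted letters of 'trap': 'aprt'
They do not match.

No


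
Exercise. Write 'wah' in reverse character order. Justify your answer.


Reverse 'wah' character by character: 'haw'.

haw


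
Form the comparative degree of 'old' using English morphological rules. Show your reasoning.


Apply comparative formation (add -er): 'old' -> 'older'.

older


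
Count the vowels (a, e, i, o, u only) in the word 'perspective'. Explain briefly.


Vowels in 'perspective': e, e, i, e = 4 vowels.

4


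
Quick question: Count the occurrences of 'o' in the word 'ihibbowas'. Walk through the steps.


Letter 'o' in 'ihibbowas': found at position(s) 6 = 1 occurrence(s).

1


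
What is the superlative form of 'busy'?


Apply superlative formation (consonant + y: change y to i, add -est): 'busy' -> 'busiest'.

busiest


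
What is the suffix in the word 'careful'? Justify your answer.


The word 'careful' = 'care' (root) + '-ful' (suffix). The suffix is '-ful'.

ful


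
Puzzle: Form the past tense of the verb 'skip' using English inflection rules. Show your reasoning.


Apply rule: Double final consonant and add -ed. 'skip' becomes 'skipped'.

skipped


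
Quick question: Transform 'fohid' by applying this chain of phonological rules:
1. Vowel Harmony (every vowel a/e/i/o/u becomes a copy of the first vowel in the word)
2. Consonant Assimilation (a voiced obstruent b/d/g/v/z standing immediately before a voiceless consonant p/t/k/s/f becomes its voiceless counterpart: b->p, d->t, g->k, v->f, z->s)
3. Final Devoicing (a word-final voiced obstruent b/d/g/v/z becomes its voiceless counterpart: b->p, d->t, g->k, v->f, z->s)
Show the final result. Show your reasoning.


Starting form: 'fohid'
Rule 1: Vowel Harmony: all vowels become 'o' (matching first vowel). 'fohid' -> 'fohod'
Rule 2: Consonant Assimilation: no voiced obstruent (b/d/g/v/z) stands immediately before a voiceless consonant (p/t/k/s/f). No change.
Rule 3: Final Devoicing: word-final voiced obstruent 'd' becomes voiceless 't'. 'fohod' -> 'fohot'
Final form: 'fohot'

fohot


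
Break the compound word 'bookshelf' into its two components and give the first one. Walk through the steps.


Split 'bookshelf' into 'book' + 'shelf'. The first part is 'book'.

book


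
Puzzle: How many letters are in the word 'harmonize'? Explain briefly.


Spell out 'harmonize' and number each letter: h(1), a(2), r(3), m(4), o(5), n(6), i(7), z(8), e(9). Total: 9 letters.

9


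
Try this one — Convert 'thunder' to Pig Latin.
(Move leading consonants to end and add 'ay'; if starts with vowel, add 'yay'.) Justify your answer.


'thunder': move consonant cluster 'th' to end and add 'ay': 'underthay'.

underthay


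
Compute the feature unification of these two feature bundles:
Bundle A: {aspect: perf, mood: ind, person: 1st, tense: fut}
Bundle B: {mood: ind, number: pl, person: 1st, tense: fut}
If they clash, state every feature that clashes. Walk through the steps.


Compare features:
aspect: A=perf vs B=_ -> unified: perf
mood: A=ind vs B=ind -> unified: ind
number: A=_ vs B=pl -> unified: pl
person: A=1st vs B=1st -> unified: 1st
tense: A=fut vs B=fut -> unified: fut
No clashes found.

Unified: {aspect: perf, mood: ind, number: pl, person: 1st, tense: fut}


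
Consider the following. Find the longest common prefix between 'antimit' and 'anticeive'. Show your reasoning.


Compare from the start: 4 characters match: 'anti'. Mismatch at position 5: 'm' vs 'c'.

anti


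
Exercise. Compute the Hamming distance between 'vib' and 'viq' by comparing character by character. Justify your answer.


Alignment:
Position 1: 'v' vs 'v' = match
Position 2: 'i' vs 'i' = match
Position 3: 'b' vs 'q' = DIFFER
Total differences: 1

1


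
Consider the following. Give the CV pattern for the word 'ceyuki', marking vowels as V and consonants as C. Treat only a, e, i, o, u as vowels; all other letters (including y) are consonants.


Letter mapping: c = C, e = V, y = C, u = V, k = C, i = V.

CVCVCV


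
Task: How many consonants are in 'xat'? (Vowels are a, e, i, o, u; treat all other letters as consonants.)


Consonants in 'xat': x, t = 2 consonants.

2


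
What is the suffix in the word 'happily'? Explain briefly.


The word 'happily' = 'happy' (root) + '-ly' (suffix). The suffix is '-ly'.

ly


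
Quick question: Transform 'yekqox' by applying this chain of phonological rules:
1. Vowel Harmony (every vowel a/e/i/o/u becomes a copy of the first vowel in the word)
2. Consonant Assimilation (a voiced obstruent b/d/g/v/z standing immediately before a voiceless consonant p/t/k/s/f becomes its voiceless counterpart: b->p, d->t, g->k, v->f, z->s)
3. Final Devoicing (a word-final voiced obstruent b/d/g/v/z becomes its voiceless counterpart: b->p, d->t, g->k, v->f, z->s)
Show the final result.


Starting form: 'yekqox'
Rule 1: Vowel Harmony: all vowels become 'e' (matching first vowel). 'yekqox' -> 'yekqex'
Rule 2: Consonant Assimilation: no voiced obstruent (b/d/g/v/z) stands immediately before a voiceless consonant (p/t/k/s/f). No change.
Rule 3: Final Devoicing: final consonant 'x' is not one of the voiced obstruents b/d/g/v/z. No change.
Final form: 'yekqex'

yekqex


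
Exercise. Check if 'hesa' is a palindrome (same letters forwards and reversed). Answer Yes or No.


Forward: 'hesa'
Reversed: 'aseh'
They differ.

No


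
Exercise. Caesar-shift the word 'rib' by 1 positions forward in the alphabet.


Shift each letter by 1: r -> s, i -> j, b -> c. Result: 'sjc'.

sjc


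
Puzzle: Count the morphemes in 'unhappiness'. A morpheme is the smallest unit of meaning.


Decomposition: un- (prefix) + happy (root) + -ness (suffix) = 3 morpheme(s)

3 morphemes


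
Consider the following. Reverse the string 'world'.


Reverse 'world' character by character: 'dlrow'.

dlrow


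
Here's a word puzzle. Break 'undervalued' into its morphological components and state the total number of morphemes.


Step 1: Identify prefix: 'under' (meaning: beneath/insufficient)
Step 2: Identify root: 'value'
Step 3: Identify suffix(es): 'ed'
Decomposition: under- (prefix: beneath/insufficient) + value (root) + -ed (suffix: past)
Total morphemes: 3

3 morphemes (under- (prefix: beneath/insufficient) + value (root) + -ed (suffix: past))


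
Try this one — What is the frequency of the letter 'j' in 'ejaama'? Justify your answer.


Letter 'j' in 'ejaama': found at position(s) 2 = 1 occurrence(s).

1


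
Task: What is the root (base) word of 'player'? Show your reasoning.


Remove suffix '-er' from 'player' to get root 'play'.

play


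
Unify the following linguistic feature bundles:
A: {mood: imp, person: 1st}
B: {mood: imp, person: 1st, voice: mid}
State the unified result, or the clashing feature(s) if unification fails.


Compare features:
mood: A=imp vs B=imp -> unified: imp
person: A=1st vs B=1st -> unified: 1st
voice: A=_ vs B=mid -> unified: mid
No clashes found.

Unified: {mood: imp, person: 1st, voice: mid}


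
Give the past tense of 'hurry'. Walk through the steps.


Apply rule: Change -y to -ied. 'hurry' becomes 'hurried'.

hurried


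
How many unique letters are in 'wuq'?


Unique letters in 'wuq': {q, u, w} = 3 distinct letters.

3


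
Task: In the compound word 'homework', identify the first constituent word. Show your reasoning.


Split 'homework' into 'home' + 'work'. The first part is 'home'.

home


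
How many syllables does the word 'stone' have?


Break 'stone' into syllables: stone -> stone = 1 syllable

1 syllable


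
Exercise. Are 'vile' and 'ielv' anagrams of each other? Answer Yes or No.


Sorted letters of 'vile': 'eilv'
Sorted letters of 'ielv': 'eilv'
They match.

Yes


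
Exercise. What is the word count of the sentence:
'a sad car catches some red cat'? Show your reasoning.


Split into words: a | sad | car | catches | some | red | cat = 7 words.

7


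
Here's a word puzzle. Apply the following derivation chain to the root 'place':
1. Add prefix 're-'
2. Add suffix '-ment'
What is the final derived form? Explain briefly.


Step 1: Add prefix 're-' to 'place' = 'replace'
Step 2: Add suffix '-ment' to 'replace' = 'replacement'

replacement


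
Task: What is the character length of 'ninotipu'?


Spell out 'ninotipu' and number each letter: n(1), i(2), n(3), o(4), t(5), i(6), p(7), u(8). Total: 8 letters.

8


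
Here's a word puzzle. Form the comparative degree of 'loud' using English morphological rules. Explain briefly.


Apply comparative formation (add -er): 'loud' -> 'louder'.

louder


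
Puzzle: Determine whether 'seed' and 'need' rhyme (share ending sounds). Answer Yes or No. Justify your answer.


Rime (stressed vowel + following sounds) of 'seed': -eed = /iːd/
Rime of 'need': -eed = /iːd/
/iːd/ and /iːd/ are the same ending sound, so the words rhyme.

Yes


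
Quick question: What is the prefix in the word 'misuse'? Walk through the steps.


The word 'misuse' = 'mis' (prefix) + 'use' (root). The prefix is 'mis'.

mis


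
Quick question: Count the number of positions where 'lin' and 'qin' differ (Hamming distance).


Alignment:
Position 1: 'l' vs 'q' = DIFFER
Position 2: 'i' vs 'i' = match
Position 3: 'n' vs 'n' = match
Total differences: 1

1


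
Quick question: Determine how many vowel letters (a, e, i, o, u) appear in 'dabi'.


Vowels in 'dabi': a, i = 2 vowels.

2


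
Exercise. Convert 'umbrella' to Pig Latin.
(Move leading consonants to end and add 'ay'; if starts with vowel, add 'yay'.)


'umbrella' starts with a vowel, so add 'yay': 'umbrellayay'.

umbrellayay


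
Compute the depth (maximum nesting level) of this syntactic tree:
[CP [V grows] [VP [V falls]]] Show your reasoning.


Count bracket nesting levels:
'[' at pos 0: depth = 1
'[' at pos 4: depth = 2
'[' at pos 14: depth = 2
'[' at pos 18: depth = 3
Maximum depth reached: 3

3


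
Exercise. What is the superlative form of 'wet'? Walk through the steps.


Apply superlative formation (double final consonant, add -est): 'wet' -> 'wettest'.

wettest


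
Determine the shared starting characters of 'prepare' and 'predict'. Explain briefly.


Compare from the start: 3 characters match: 'pre'. Mismatch at position 4: 'p' vs 'd'.

pre


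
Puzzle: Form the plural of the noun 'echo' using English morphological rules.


Apply rule: Add -es (consonant + o). 'echo' becomes 'echoes'.

echoes


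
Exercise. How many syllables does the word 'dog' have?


Break 'dog' into syllables: dog -> dog = 1 syllable

1 syllable


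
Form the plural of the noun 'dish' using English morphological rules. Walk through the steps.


Apply rule: Add -es (sibilant/fricative ending). 'dish' becomes 'dishes'.

dishes


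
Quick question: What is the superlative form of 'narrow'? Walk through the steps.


Apply superlative formation (add -est): 'narrow' -> 'narrowest'.

narrowest


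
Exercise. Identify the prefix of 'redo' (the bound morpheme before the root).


The word 'redo' = 're' (prefix) + 'do' (root). The prefix is 're'.

re


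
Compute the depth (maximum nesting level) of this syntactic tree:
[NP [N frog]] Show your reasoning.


Count bracket nesting levels:
'[' at pos 0: depth = 1
'[' at pos 4: depth = 2
Maximum depth reached: 2

2


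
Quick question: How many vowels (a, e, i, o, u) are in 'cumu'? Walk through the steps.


Vowels in 'cumu': u, u = 2 vowels.

2


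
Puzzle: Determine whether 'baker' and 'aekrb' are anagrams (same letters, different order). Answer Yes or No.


Sorted letters of 'baker': 'abekr'
Sorted letters of 'aekrb': 'abekr'
They match.

Yes


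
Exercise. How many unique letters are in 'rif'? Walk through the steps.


Unique letters in 'rif': {f, i, r} = 3 distinct letters.

3


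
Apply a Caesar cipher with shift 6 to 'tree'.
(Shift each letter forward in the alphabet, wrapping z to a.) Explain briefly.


Shift each letter by 6: t -> z, r -> x, e -> k, e -> k. Result: 'zxkk'.

zxkk


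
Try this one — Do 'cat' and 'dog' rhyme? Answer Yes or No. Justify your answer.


Rime (stressed vowel + following sounds) of 'cat': -at = /æt/
Rime of 'dog': -og = /ɒg/
/æt/ and /ɒg/ are different ending sounds, so the words do not rhyme.

No


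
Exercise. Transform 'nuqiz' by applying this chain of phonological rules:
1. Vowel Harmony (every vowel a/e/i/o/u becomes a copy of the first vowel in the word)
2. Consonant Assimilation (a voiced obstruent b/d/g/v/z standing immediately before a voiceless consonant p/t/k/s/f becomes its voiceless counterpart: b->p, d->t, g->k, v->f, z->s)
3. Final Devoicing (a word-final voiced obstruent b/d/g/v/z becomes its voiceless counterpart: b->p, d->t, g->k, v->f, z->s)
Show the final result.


Starting form: 'nuqiz'
Rule 1: Vowel Harmony: all vowels become 'u' (matching first vowel). 'nuqiz' -> 'nuquz'
Rule 2: Consonant Assimilation: no voiced obstruent (b/d/g/v/z) stands immediately before a voiceless consonant (p/t/k/s/f). No change.
Rule 3: Final Devoicing: word-final voiced obstruent 'z' becomes voiceless 's'. 'nuquz' -> 'nuqus'
Final form: 'nuqus'

nuqus


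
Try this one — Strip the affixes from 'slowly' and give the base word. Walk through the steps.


Remove suffix '-ly' from 'slowly' to get root 'slow'.

slow


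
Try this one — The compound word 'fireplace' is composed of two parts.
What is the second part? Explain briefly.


Split 'fireplace' into 'fire' + 'place'. The second part is 'place'.

place


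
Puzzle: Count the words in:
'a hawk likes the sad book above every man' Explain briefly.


Split into words: a | hawk | likes | the | sad | book | above | every | man = 9 words.

9


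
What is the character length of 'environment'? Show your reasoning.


Spell out 'environment' and number each letter: e(1), n(2), v(3), i(4), r(5), o(6), n(7), m(8), e(9), n(10), t(11). Total: 11 letters.

11


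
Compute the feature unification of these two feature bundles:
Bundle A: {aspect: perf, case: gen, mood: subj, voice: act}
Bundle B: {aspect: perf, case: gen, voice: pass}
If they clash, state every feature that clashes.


Compare features:
aspect: A=perf vs B=perf -> unified: perf
case: A=gen vs B=gen -> unified: gen
mood: A=subj vs B=_ -> unified: subj
voice: A=act vs B=pass -> CLASH
Clash detected on feature 'voice' (act vs pass); unification fails.

CLASH on 'voice' (act vs pass)


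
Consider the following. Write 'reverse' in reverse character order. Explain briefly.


Reverse 'reverse' character by character: 'esrever'.

esrever


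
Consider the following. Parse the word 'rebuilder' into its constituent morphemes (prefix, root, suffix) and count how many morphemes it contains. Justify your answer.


Step 1: Identify prefix: 're' (meaning: again)
Step 2: Identify root: 'build'
Step 3: Identify suffix(es): 'er'
Decomposition: re- (prefix: again) + build (root) + -er (suffix: one who)
Total morphemes: 3

3 morphemes (re- (prefix: again) + build (root) + -er (suffix: one who))


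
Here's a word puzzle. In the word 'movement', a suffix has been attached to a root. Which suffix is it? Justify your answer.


The word 'movement' = 'move' (root) + '-ment' (suffix). The suffix is '-ment'.

ment


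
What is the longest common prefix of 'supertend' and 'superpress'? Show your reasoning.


Compare from the start: 5 characters match: 'super'. Mismatch at position 6: 't' vs 'p'.

super


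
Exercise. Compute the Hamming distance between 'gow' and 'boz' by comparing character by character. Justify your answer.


Alignment:
Position 1: 'g' vs 'b' = DIFFER
Position 2: 'o' vs 'o' = match
Position 3: 'w' vs 'z' = DIFFER
Total differences: 2

2


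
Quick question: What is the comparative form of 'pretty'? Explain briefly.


Apply comparative formation (consonant + y: change y to i, add -er): 'pretty' -> 'prettier'.

prettier


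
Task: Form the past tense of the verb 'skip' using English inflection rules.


Apply rule: Double final consonant and add -ed. 'skip' becomes 'skipped'.

skipped


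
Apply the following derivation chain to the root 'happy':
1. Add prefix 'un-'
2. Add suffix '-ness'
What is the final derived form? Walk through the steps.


Step 1: Add prefix 'un-' to 'happy' = 'unhappy'
Step 2: Add suffix '-ness' to 'unhappy' = 'unhappiness'

unhappiness


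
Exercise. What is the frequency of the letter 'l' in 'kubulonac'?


Letter 'l' in 'kubulonac': found at position(s) 5 = 1 occurrence(s).

1


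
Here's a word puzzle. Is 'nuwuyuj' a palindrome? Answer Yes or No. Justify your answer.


Forward: 'nuwuyuj'
Reversed: 'juyuwun'
They differ.

No


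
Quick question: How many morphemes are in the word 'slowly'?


Decomposition: slow (root) + -ly (suffix) = 2 morpheme(s)

2 morphemes


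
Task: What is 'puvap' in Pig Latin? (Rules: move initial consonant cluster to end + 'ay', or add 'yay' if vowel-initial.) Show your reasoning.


'puvap': move consonant cluster 'p' to end and add 'ay': 'uvappay'.

uvappay


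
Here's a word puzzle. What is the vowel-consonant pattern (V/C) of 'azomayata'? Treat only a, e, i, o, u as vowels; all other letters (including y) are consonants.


Letter mapping: a = V, z = C, o = V, m = C, a = V, y = C, a = V, t = C, a = V.

VCVCVCVCV


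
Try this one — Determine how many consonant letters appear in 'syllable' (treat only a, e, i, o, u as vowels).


Consonants in 'syllable': s, y, l, l, b, l = 6 consonants.

6


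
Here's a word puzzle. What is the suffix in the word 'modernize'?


The word 'modernize' = 'modern' (root) + '-ize' (suffix). The suffix is '-ize'.

ize


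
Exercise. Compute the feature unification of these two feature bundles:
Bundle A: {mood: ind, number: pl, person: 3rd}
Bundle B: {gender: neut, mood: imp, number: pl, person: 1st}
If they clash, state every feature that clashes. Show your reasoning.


Compare features:
gender: A=_ vs B=neut -> unified: neut
mood: A=ind vs B=imp -> CLASH
number: A=pl vs B=pl -> unified: pl
person: A=3rd vs B=1st -> CLASH
Clashes detected on features 'mood' (ind vs imp) and 'person' (3rd vs 1st); unification fails.

CLASH on 'mood' (ind vs imp) and 'person' (3rd vs 1st)


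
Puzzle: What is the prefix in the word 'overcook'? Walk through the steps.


The word 'overcook' = 'over' (prefix) + 'cook' (root). The prefix is 'over'.

over


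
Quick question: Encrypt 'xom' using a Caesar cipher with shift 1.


Shift each letter by 1: x -> y, o -> p, m -> n. Result: 'ypn'.

ypn


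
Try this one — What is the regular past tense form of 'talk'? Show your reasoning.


Apply rule: Add -ed. 'talk' becomes 'talked'.

talked


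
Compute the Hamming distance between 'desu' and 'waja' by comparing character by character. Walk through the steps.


Alignment:
Position 1: 'd' vs 'w' = DIFFER
Position 2: 'e' vs 'a' = DIFFER
Position 3: 's' vs 'j' = DIFFER
Position 4: 'u' vs 'a' = DIFFER
Total differences: 4

4


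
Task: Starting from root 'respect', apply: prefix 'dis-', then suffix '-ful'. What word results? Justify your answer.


Step 1: Add prefix 'dis-' to 'respect' = 'disrespect'
Step 2: Add suffix '-ful' to 'disrespect' = 'disrespectful'

disrespectful


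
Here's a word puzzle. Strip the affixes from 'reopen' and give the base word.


Remove prefix 're' from 'reopen' to get root 'open'.

open


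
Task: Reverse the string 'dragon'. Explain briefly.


Reverse 'dragon' character by character: 'nogard'.

nogard


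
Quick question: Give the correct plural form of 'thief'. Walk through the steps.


Apply rule: Change -f to -ves. 'thief' becomes 'thieves'.

thieves


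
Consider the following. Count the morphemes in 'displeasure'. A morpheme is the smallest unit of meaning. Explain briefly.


Decomposition: dis- (prefix) + please (root) + -ure (suffix) = 3 morpheme(s)

3 morphemes


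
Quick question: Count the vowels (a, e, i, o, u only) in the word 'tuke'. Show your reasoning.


Vowels in 'tuke': u, e = 2 vowels.

2


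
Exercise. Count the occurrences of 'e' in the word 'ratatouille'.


Letter 'e' in 'ratatouille': found at position(s) 11 = 1 occurrence(s).

1


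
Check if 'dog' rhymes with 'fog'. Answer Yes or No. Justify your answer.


Rime (stressed vowel + following sounds) of 'dog': -og = /ɒg/
Rime of 'fog': -og = /ɒg/
/ɒg/ and /ɒg/ are the same ending sound, so the words rhyme.

Yes


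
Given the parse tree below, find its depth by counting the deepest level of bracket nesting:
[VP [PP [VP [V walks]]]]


Count bracket nesting levels:
'[' at pos 0: depth = 1
'[' at pos 4: depth = 2
'[' at pos 8: depth = 3
'[' at pos 12: depth = 4
Maximum depth reached: 4

4


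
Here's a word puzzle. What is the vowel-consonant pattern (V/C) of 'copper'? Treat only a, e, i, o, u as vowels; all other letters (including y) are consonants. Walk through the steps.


Letter mapping: c = C, o = V, p = C, p = C, e = V, r = C.

CVCCVC


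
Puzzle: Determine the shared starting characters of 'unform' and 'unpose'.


Compare from the start: 2 characters match: 'un'. Mismatch at position 3: 'f' vs 'p'.

un


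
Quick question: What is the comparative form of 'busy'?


Apply comparative formation (consonant + y: change y to i, add -er): 'busy' -> 'busier'.

busier


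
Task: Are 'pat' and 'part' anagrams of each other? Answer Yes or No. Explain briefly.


Sorted letters of 'pat': 'apt'
Sorted letters of 'part': 'aprt'
They do not match.

No


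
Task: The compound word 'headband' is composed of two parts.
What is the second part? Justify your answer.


Split 'headband' into 'head' + 'band'. The second part is 'band'.

band


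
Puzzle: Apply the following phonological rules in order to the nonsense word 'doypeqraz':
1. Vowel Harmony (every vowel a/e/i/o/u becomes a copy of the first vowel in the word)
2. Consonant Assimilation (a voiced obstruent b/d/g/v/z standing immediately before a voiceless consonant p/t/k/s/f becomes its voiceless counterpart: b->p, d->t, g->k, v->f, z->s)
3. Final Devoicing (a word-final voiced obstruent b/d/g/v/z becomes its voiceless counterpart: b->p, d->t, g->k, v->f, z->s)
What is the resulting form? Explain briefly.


Starting form: 'doypeqraz'
Rule 1: Vowel Harmony: all vowels become 'o' (matching first vowel). 'doypeqraz' -> 'doypoqroz'
Rule 2: Consonant Assimilation: no voiced obstruent (b/d/g/v/z) stands immediately before a voiceless consonant (p/t/k/s/f). No change.
Rule 3: Final Devoicing: word-final voiced obstruent 'z' becomes voiceless 's'. 'doypoqroz' -> 'doypoqros'
Final form: 'doypoqros'

doypoqros


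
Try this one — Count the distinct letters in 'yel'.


Unique letters in 'yel': {e, l, y} = 3 distinct letters.

3


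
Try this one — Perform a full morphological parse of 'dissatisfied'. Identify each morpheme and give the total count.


Step 1: Identify prefix: 'dis' (meaning: not/apart)
Step 2: Identify root: 'satisfy'
Step 3: Identify suffix(es): 'ed'
Decomposition: dis- (prefix: not/apart) + satisfy (root) + -ed (suffix: past)
Total morphemes: 3

3 morphemes (dis- (prefix: not/apart) + satisfy (root) + -ed (suffix: past))


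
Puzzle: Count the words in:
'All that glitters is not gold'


Split into words: All | that | glitters | is | not | gold = 6 words.

6


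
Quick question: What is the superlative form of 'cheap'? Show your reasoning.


Apply superlative formation (add -est): 'cheap' -> 'cheapest'.

cheapest


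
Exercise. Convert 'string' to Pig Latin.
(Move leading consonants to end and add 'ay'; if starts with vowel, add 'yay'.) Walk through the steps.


'string': move consonant cluster 'str' to end and add 'ay': 'ingstray'.

ingstray


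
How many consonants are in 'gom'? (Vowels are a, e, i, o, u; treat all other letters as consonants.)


Consonants in 'gom': g, m = 2 consonants.

2


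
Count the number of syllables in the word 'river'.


Break 'river' into syllables: riv-er -> riv | er = 2 syllables

2 syllables


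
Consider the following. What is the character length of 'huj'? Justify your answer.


Spell out 'huj' and number each letter: h(1), u(2), j(3). Total: 3 letters.

3


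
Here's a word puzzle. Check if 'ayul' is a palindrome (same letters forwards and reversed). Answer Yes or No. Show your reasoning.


Forward: 'ayul'
Reversed: 'luya'
They differ.

No


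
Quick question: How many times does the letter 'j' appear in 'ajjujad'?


Letter 'j' in 'ajjujad': found at position(s) 2, 3, 5 = 3 occurrence(s).

3


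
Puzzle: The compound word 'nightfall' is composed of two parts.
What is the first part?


Split 'nightfall' into 'night' + 'fall'. The first part is 'night'.

night


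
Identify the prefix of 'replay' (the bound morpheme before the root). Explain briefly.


The word 'replay' = 're' (prefix) + 'play' (root). The prefix is 're'.

re


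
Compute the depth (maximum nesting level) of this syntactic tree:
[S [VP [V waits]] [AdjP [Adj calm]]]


Count bracket nesting levels:
'[' at pos 0: depth = 1
'[' at pos 3: depth = 2
'[' at pos 7: depth = 3
'[' at pos 18: depth = 2
'[' at pos 24: depth = 3
Maximum depth reached: 3

3


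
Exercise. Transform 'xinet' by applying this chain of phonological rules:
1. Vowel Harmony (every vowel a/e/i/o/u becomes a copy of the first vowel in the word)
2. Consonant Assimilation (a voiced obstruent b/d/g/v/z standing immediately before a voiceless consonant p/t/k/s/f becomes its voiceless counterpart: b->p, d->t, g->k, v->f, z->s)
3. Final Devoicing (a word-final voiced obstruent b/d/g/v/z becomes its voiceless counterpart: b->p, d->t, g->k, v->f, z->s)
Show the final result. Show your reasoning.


Starting form: 'xinet'
Rule 1: Vowel Harmony: all vowels become 'i' (matching first vowel). 'xinet' -> 'xinit'
Rule 2: Consonant Assimilation: no voiced obstruent (b/d/g/v/z) stands immediately before a voiceless consonant (p/t/k/s/f). No change.
Rule 3: Final Devoicing: final consonant 't' is not one of the voiced obstruents b/d/g/v/z. No change.
Final form: 'xinit'

xinit


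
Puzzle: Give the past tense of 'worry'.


Apply rule: Change -y to -ied. 'worry' becomes 'worried'.

worried


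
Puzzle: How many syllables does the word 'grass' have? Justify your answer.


Break 'grass' into syllables: grass -> grass = 1 syllable

1 syllable


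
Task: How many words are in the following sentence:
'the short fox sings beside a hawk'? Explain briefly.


Split into words: the | short | fox | sings | beside | a | hawk = 7 words.

7


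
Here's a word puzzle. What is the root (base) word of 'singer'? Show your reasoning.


Remove suffix '-er' from 'singer' to get root 'sing'.

sing


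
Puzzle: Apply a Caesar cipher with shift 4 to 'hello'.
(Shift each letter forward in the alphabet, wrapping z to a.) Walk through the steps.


Shift each letter by 4: h -> l, e -> i, l -> p, l -> p, o -> s. Result: 'lipps'.

lipps


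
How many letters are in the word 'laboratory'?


Spell out 'laboratory' and number each letter: l(1), a(2), b(3), o(4), r(5), a(6), t(7), o(8), r(9), y(10). Total: 10 letters.

10


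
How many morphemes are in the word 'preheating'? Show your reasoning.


Decomposition: pre- (prefix) + heat (root) + -ing (suffix) = 3 morpheme(s)

3 morphemes


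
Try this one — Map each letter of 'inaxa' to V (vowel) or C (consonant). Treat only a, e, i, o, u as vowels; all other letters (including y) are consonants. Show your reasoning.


Letter mapping: i = V, n = C, a = V, x = C, a = V.

VCVCV


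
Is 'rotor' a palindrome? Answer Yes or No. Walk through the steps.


Forward: 'rotor'
Reversed: 'rotor'
They are identical.

Yes


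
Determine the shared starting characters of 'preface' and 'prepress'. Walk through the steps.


Compare from the start: 3 characters match: 'pre'. Mismatch at position 4: 'f' vs 'p'.

pre


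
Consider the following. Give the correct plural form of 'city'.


Apply rule: Change -y to -ies (consonant + y). 'city' becomes 'cities'.

cities


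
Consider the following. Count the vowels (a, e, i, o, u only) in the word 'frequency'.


Vowels in 'frequency': e, u, e = 3 vowels.

3


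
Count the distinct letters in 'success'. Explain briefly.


Unique letters in 'success': {c, e, s, u} = 4 distinct letters.

4


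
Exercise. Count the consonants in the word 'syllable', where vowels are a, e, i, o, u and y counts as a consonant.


Consonants in 'syllable': s, y, l, l, b, l = 6 consonants.

6


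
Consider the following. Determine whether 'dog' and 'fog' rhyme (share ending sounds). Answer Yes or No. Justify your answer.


Rime (stressed vowel + following sounds) of 'dog': -og = /ɒg/
Rime of 'fog': -og = /ɒg/
/ɒg/ and /ɒg/ are the same ending sound, so the words rhyme.

Yes


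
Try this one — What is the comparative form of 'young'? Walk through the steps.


Apply comparative formation (add -er): 'young' -> 'younger'.

younger


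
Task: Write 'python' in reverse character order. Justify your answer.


Reverse 'python' character by character: 'nohtyp'.

nohtyp


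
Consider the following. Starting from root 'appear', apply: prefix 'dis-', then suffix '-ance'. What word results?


Step 1: Add prefix 'dis-' to 'appear' = 'disappear'
Step 2: Add suffix '-ance' to 'disappear' = 'disappearance'

disappearance


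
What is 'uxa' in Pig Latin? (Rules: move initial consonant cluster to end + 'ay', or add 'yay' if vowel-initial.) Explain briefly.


'uxa' starts with a vowel, so add 'yay': 'uxayay'.

uxayay


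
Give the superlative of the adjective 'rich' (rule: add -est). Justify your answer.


Apply superlative formation (add -est): 'rich' -> 'richest'.

richest


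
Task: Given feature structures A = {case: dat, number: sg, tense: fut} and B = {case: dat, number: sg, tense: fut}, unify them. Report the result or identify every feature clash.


Compare features:
case: A=dat vs B=dat -> unified: dat
number: A=sg vs B=sg -> unified: sg
tense: A=fut vs B=fut -> unified: fut
No clashes found.

Unified: {case: dat, number: sg, tense: fut}


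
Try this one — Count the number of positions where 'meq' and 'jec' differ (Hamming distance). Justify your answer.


Alignment:
Position 1: 'm' vs 'j' = DIFFER
Position 2: 'e' vs 'e' = match
Position 3: 'q' vs 'c' = DIFFER
Total differences: 2

2


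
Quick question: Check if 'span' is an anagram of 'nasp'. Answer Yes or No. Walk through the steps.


Sorted letters of 'span': 'anps'
Sorted letters of 'nasp': 'anps'
They match.

Yes


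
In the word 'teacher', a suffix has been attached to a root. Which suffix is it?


The word 'teacher' = 'teach' (root) + '-er' (suffix). The suffix is '-er'.

er


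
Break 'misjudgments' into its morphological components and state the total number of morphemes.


Step 1: Identify prefix: 'mis' (meaning: wrongly)
Step 2: Identify root: 'judge'
Step 3: Identify suffix(es): 'ment, s'
Decomposition: mis- (prefix: wrongly) + judge (root) + -ment (suffix: action/result) + -s (plural)
Total morphemes: 4

4 morphemes (mis- (prefix: wrongly) + judge (root) + -ment (suffix: action/result) + -s (plural))


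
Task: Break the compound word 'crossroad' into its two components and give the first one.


Split 'crossroad' into 'cross' + 'road'. The first part is 'cross'.

cross


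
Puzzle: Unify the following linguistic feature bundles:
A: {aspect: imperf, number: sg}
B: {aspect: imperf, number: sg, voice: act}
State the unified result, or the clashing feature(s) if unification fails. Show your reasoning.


Compare features:
aspect: A=imperf vs B=imperf -> unified: imperf
number: A=sg vs B=sg -> unified: sg
voice: A=_ vs B=act -> unified: act
No clashes found.

Unified: {aspect: imperf, number: sg, voice: act}


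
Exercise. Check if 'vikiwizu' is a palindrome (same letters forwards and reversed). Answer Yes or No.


Forward: 'vikiwizu'
Reversed: 'uziwikiv'
They differ.

No


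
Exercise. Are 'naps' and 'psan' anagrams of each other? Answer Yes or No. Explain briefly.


Sorted letters of 'naps': 'anps'
Sorted letters of 'psan': 'anps'
They match.

Yes


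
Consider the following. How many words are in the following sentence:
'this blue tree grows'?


Split into words: this | blue | tree | grows = 4 words.

4


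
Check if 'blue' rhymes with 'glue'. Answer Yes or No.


Rime (stressed vowel + following sounds) of 'blue': -ue = /uː/
Rime of 'glue': -ue = /uː/
/uː/ and /uː/ are the same ending sound, so the words rhyme.

Yes


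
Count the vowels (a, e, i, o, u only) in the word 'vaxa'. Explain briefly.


Vowels in 'vaxa': a, a = 2 vowels.

2


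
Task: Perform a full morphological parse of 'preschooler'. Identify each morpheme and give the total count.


Step 1: Identify prefix: 'pre' (meaning: before)
Step 2: Identify root: 'school'
Step 3: Identify suffix(es): 'er'
Decomposition: pre- (prefix: before) + school (root) + -er (suffix: one who)
Total morphemes: 3

3 morphemes (pre- (prefix: before) + school (root) + -er (suffix: one who))


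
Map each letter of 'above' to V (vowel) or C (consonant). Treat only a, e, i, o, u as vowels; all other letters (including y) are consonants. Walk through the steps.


Letter mapping: a = V, b = C, o = V, v = C, e = V.

VCVCV


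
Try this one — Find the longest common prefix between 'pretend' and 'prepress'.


Compare from the start: 3 characters match: 'pre'. Mismatch at position 4: 't' vs 'p'.

pre


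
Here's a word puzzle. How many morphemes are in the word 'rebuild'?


Decomposition: re- (prefix) + build (root) = 2 morpheme(s)

2 morphemes


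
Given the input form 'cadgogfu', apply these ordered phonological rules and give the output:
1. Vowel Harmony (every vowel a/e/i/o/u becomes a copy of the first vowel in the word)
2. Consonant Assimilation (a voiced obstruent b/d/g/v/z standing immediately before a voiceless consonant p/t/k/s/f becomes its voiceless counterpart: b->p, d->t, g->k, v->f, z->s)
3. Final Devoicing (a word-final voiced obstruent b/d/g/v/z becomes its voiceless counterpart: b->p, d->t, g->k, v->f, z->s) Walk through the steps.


Starting form: 'cadgogfu'
Rule 1: Vowel Harmony: all vowels become 'a' (matching first vowel). 'cadgogfu' -> 'cadgagfa'
Rule 2: Consonant Assimilation: voiced obstruent before voiceless consonant becomes voiceless ('gf' -> 'kf'). 'cadgagfa' -> 'cadgakfa'
Rule 3: Final Devoicing: the word ends in the vowel 'a', not a consonant. No change.
Final form: 'cadgakfa'

cadgakfa


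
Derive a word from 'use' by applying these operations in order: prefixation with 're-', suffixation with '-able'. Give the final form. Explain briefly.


Step 1: Add prefix 're-' to 'use' = 'reuse'
Step 2: Add suffix '-able' to 'reuse' = 'reusable'

reusable


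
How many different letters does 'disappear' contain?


Unique letters in 'disappear': {a, d, e, i, p, r, s} = 7 distinct letters.

7


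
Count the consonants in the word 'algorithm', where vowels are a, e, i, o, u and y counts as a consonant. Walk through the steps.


Consonants in 'algorithm': l, g, r, t, h, m = 6 consonants.

6


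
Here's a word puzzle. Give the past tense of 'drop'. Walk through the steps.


Apply rule: Double final consonant and add -ed. 'drop' becomes 'dropped'.

dropped


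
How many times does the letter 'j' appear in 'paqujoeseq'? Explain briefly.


Letter 'j' in 'paqujoeseq': found at position(s) 5 = 1 occurrence(s).

1


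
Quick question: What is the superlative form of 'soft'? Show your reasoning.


Apply superlative formation (add -est): 'soft' -> 'softest'.

softest


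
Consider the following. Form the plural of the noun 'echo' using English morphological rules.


Apply rule: Add -es (consonant + o). 'echo' becomes 'echoes'.

echoes


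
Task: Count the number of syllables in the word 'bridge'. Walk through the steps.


Break 'bridge' into syllables: bridge -> bridge = 1 syllable

1 syllable


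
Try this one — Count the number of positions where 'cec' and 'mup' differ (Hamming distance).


Alignment:
Position 1: 'c' vs 'm' = DIFFER
Position 2: 'e' vs 'u' = DIFFER
Position 3: 'c' vs 'p' = DIFFER
Total differences: 3

3
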